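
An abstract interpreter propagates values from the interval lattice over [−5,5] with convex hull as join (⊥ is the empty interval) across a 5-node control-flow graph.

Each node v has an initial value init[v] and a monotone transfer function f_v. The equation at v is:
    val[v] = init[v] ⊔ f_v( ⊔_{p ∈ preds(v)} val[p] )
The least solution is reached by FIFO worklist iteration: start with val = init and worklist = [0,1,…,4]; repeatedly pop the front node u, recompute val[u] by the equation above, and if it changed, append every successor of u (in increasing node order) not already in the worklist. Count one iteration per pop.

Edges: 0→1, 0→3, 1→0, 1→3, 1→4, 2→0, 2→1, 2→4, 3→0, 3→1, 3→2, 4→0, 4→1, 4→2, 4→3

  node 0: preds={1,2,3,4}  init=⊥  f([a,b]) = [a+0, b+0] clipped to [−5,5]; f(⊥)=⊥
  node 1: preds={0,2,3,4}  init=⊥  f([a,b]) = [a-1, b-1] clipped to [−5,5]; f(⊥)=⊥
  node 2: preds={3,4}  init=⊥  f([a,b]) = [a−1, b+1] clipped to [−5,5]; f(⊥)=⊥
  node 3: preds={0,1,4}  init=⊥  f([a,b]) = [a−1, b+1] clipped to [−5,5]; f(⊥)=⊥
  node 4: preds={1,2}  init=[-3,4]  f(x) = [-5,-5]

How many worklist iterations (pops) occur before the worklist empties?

12

Trace (12 dequeues):
  [1] u=0 | in [-3,4] | out [-3,4] | prev ⊥ | push {}
  [2] u=1 | in [-3,4] | out [-4,3] | prev ⊥ | push {0}
  [3] u=2 | in [-3,4] | out [-4,5] | prev ⊥ | push {1}
  [4] u=3 | in [-4,4] | out [-5,5] | prev ⊥ | push {2}
  [5] u=4 | in [-4,5] | out [-5,4] | prev [-3,4] | push {3}
  [6] u=0 | in [-5,5] | out [-5,5] | prev [-3,4] | push {}
  [7] u=1 | in [-5,5] | out [-5,4] | prev [-4,3] | push {0,4}
  [8] u=2 | in [-5,5] | out [-5,5] | prev [-4,5] | push {1}
  [9] u=3 | in [-5,5] | out [-5,5] | ==
  [10] u=0 | in [-5,5] | out [-5,5] | ==
  [11] u=4 | in [-5,5] | out [-5,4] | ==
  [12] u=1 | in [-5,5] | out [-5,4] | ==

Converged values:
  [0] [-5,5]
  [1] [-5,4]
  [2] [-5,5]
  [3] [-5,5]
  [4] [-5,4]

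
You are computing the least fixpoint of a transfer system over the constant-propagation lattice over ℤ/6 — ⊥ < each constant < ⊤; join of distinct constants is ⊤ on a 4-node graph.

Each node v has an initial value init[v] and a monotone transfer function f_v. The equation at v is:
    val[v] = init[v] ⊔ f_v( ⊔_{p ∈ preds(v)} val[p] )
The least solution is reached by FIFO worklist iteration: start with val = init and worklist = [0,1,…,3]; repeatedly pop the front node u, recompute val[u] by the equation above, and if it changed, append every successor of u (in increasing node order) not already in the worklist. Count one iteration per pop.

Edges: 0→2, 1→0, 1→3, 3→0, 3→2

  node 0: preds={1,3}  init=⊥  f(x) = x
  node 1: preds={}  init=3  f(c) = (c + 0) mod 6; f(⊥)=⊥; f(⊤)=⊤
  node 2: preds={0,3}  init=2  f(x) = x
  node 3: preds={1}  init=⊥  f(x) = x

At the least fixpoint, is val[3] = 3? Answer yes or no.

Iteration log — 6 steps:
  step 1. node 0  ⊔preds=3  new=3  old=⊥  +wl: 
  step 2. node 1  ⊔preds=⊥  new=3  stable
  step 3. node 2  ⊔preds=3  new=⊤  old=2  +wl: 
  step 4. node 3  ⊔preds=3  new=3  old=⊥  +wl: 0,2
  step 5. node 0  ⊔preds=3  new=3  stable
  step 6. node 2  ⊔preds=3  new=⊤  stable

Least fixpoint reached:
  node 0: 3
  node 1: 3
  node 2: ⊤
  node 3: 3

yes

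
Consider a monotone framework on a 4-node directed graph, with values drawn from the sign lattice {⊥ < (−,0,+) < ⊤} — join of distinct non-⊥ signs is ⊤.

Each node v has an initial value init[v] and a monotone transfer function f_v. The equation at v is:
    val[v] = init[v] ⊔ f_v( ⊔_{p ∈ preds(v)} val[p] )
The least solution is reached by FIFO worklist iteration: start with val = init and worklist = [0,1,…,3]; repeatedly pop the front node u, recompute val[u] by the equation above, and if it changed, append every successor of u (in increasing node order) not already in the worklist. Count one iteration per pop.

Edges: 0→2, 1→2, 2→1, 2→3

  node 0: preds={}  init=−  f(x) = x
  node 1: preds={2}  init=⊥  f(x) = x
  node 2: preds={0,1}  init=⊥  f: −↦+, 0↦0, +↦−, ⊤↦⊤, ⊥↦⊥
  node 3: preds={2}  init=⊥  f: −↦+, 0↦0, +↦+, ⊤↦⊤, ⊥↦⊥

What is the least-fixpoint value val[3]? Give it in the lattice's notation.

⊤

Worklist (9 pops):
  #1 pop 0: in=⊥ → − (no change)
  #2 pop 1: in=⊥ → ⊥ (no change)
  #3 pop 2: in=− → + (was ⊥); enqueue [1]
  #4 pop 3: in=+ → + (was ⊥); enqueue []
  #5 pop 1: in=+ → + (was ⊥); enqueue [2]
  #6 pop 2: in=⊤ → ⊤ (was +); enqueue [1,3]
  #7 pop 1: in=⊤ → ⊤ (was +); enqueue [2]
  #8 pop 3: in=⊤ → ⊤ (was +); enqueue []
  #9 pop 2: in=⊤ → ⊤ (no change)

Fixpoint:
  val[0] = −
  val[1] = ⊤
  val[2] = ⊤
  val[3] = ⊤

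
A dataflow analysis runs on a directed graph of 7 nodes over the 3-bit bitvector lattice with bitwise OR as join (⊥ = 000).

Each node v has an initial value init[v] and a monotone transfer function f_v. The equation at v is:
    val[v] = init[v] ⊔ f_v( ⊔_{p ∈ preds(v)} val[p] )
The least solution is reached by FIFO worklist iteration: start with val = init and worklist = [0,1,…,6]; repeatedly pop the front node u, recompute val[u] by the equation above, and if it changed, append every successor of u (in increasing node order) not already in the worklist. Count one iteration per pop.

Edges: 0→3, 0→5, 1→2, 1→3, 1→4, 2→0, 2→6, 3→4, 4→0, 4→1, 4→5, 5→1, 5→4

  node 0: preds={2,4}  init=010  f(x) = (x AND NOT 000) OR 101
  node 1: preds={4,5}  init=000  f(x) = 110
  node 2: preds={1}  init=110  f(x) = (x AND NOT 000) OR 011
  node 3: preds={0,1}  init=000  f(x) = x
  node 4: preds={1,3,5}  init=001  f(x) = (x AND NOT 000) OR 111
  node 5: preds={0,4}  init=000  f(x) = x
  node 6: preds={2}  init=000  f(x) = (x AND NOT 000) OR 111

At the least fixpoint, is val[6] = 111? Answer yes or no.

yes

Trace (10 dequeues):
  [1] u=0 | in 111 | out 111 | prev 010 | push {}
  [2] u=1 | in 001 | out 110 | prev 000 | push {}
  [3] u=2 | in 110 | out 111 | prev 110 | push {0}
  [4] u=3 | in 111 | out 111 | prev 000 | push {}
  [5] u=4 | in 111 | out 111 | prev 001 | push {1}
  [6] u=5 | in 111 | out 111 | prev 000 | push {4}
  [7] u=6 | in 111 | out 111 | prev 000 | push {}
  [8] u=0 | in 111 | out 111 | ==
  [9] u=1 | in 111 | out 110 | ==
  [10] u=4 | in 111 | out 111 | ==

Converged values:
  [0] 111
  [1] 110
  [2] 111
  [3] 111
  [4] 111
  [5] 111
  [6] 111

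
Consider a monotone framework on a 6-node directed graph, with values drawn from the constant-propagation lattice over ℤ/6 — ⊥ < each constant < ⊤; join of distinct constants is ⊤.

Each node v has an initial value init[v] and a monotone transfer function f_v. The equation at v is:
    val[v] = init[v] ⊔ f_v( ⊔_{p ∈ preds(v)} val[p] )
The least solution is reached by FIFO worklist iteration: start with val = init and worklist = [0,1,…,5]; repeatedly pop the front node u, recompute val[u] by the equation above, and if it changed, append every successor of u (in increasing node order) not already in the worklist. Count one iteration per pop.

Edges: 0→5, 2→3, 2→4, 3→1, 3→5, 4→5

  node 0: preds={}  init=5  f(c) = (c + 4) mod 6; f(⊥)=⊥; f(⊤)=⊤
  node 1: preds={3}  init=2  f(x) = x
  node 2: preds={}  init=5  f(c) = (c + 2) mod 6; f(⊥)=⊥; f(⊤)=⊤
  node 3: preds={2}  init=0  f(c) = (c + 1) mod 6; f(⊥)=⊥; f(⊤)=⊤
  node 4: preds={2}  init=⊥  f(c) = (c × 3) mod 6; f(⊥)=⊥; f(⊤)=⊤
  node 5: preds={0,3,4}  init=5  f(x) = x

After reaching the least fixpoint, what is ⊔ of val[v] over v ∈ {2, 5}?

⊤

Iteration log — 6 steps:
  step 1. node 0  ⊔preds=⊥  new=5  stable
  step 2. node 1  ⊔preds=0  new=⊤  old=2  +wl: 
  step 3. node 2  ⊔preds=⊥  new=5  stable
  step 4. node 3  ⊔preds=5  new=0  stable
  step 5. node 4  ⊔preds=5  new=3  old=⊥  +wl: 
  step 6. node 5  ⊔preds=⊤  new=⊤  old=5  +wl: 

Least fixpoint reached:
  node 0: 5
  node 1: ⊤
  node 2: 5
  node 3: 0
  node 4: 3
  node 5: ⊤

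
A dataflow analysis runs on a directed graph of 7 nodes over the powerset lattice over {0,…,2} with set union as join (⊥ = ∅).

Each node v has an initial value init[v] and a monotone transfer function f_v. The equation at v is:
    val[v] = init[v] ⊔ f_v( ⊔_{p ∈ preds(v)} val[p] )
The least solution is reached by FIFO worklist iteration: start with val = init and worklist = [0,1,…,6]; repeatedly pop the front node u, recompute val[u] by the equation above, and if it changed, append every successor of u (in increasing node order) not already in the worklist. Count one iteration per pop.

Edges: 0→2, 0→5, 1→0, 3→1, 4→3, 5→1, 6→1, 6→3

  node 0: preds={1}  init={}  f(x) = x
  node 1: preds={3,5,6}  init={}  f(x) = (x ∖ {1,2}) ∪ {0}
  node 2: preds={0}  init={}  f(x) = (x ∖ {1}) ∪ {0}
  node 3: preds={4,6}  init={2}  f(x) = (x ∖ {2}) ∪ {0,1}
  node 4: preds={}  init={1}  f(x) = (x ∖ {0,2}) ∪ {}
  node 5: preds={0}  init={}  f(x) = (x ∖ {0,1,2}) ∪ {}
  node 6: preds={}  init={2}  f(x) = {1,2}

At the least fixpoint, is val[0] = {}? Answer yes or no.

Trace (12 dequeues):
  [1] u=0 | in {} | out {} | ==
  [2] u=1 | in {2} | out {0} | prev {} | push {0}
  [3] u=2 | in {} | out {0} | prev {} | push {}
  [4] u=3 | in {1,2} | out {0,1,2} | prev {2} | push {1}
  [5] u=4 | in {} | out {1} | ==
  [6] u=5 | in {} | out {} | ==
  [7] u=6 | in {} | out {1,2} | prev {2} | push {3}
  [8] u=0 | in {0} | out {0} | prev {} | push {2,5}
  [9] u=1 | in {0,1,2} | out {0} | ==
  [10] u=3 | in {1,2} | out {0,1,2} | ==
  [11] u=2 | in {0} | out {0} | ==
  [12] u=5 | in {0} | out {} | ==

Converged values:
  [0] {0}
  [1] {0}
  [2] {0}
  [3] {0,1,2}
  [4] {1}
  [5] {}
  [6] {1,2}

no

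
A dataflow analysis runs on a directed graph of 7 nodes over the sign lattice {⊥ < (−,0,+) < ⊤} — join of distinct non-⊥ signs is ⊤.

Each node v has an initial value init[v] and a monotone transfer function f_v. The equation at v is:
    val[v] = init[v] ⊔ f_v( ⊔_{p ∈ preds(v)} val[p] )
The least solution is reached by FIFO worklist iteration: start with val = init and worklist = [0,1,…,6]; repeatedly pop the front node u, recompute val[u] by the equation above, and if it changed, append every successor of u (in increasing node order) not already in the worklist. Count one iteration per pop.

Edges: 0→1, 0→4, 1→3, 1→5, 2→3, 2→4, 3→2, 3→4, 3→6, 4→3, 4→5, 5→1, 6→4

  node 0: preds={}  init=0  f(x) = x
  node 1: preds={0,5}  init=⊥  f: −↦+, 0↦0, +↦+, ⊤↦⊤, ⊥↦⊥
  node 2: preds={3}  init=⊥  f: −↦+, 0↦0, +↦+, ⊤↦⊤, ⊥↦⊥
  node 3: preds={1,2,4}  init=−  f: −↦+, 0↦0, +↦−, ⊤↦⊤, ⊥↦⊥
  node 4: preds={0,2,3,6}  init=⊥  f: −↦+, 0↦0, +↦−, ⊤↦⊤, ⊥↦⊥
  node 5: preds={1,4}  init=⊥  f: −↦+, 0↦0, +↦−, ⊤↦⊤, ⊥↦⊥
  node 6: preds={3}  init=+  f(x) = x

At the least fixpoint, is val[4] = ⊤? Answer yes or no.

Trace (13 dequeues):
  [1] u=0 | in ⊥ | out 0 | ==
  [2] u=1 | in 0 | out 0 | prev ⊥ | push {}
  [3] u=2 | in − | out + | prev ⊥ | push {}
  [4] u=3 | in ⊤ | out ⊤ | prev − | push {2}
  [5] u=4 | in ⊤ | out ⊤ | prev ⊥ | push {3}
  [6] u=5 | in ⊤ | out ⊤ | prev ⊥ | push {1}
  [7] u=6 | in ⊤ | out ⊤ | prev + | push {4}
  [8] u=2 | in ⊤ | out ⊤ | prev + | push {}
  [9] u=3 | in ⊤ | out ⊤ | ==
  [10] u=1 | in ⊤ | out ⊤ | prev 0 | push {3,5}
  [11] u=4 | in ⊤ | out ⊤ | ==
  [12] u=3 | in ⊤ | out ⊤ | ==
  [13] u=5 | in ⊤ | out ⊤ | ==

Converged values:
  [0] 0
  [1] ⊤
  [2] ⊤
  [3] ⊤
  [4] ⊤
  [5] ⊤
  [6] ⊤

yes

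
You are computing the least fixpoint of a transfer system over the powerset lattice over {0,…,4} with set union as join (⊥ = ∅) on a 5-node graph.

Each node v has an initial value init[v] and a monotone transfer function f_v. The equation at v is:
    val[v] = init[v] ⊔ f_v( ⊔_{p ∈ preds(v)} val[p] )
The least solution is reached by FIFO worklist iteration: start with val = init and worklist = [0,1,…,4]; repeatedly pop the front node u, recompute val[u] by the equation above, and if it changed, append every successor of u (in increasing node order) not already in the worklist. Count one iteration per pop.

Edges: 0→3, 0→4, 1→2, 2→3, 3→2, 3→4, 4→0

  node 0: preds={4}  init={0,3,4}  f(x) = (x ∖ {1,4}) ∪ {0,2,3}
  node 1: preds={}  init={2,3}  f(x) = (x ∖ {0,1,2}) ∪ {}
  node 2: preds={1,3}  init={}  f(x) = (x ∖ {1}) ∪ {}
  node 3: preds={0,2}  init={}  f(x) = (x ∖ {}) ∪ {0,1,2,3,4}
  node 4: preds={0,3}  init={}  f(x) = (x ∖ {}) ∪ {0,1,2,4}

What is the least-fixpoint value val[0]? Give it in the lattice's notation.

{0,2,3,4}

Worklist (8 pops):
  #1 pop 0: in={} → {0,2,3,4} (was {0,3,4}); enqueue []
  #2 pop 1: in={} → {2,3} (no change)
  #3 pop 2: in={2,3} → {2,3} (was {}); enqueue []
  #4 pop 3: in={0,2,3,4} → {0,1,2,3,4} (was {}); enqueue [2]
  #5 pop 4: in={0,1,2,3,4} → {0,1,2,3,4} (was {}); enqueue [0]
  #6 pop 2: in={0,1,2,3,4} → {0,2,3,4} (was {2,3}); enqueue [3]
  #7 pop 0: in={0,1,2,3,4} → {0,2,3,4} (no change)
  #8 pop 3: in={0,2,3,4} → {0,1,2,3,4} (no change)

Fixpoint:
  val[0] = {0,2,3,4}
  val[1] = {2,3}
  val[2] = {0,2,3,4}
  val[3] = {0,1,2,3,4}
  val[4] = {0,1,2,3,4}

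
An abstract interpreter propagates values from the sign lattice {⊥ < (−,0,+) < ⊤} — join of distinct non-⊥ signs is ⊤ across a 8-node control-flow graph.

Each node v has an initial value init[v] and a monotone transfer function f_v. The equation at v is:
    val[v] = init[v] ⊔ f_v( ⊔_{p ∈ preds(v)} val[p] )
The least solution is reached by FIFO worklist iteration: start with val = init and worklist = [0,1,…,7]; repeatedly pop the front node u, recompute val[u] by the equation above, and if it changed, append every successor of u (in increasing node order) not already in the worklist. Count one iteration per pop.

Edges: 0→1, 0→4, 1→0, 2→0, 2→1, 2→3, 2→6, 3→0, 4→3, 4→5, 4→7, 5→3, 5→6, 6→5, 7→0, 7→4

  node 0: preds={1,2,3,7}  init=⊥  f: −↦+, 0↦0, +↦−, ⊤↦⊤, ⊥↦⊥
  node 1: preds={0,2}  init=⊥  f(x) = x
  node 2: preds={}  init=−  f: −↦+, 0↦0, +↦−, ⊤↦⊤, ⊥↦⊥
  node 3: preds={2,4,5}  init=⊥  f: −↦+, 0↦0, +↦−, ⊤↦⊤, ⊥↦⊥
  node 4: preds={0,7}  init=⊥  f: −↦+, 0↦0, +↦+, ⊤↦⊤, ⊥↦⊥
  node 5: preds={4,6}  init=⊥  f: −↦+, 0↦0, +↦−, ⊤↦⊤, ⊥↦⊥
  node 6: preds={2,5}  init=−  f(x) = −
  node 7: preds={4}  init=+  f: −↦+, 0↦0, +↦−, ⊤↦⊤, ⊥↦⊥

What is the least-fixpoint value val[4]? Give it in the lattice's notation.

⊤

Iteration log — 12 steps:
  step 1. node 0  ⊔preds=⊤  new=⊤  old=⊥  +wl: 
  step 2. node 1  ⊔preds=⊤  new=⊤  old=⊥  +wl: 0
  step 3. node 2  ⊔preds=⊥  new=−  stable
  step 4. node 3  ⊔preds=−  new=+  old=⊥  +wl: 
  step 5. node 4  ⊔preds=⊤  new=⊤  old=⊥  +wl: 3
  step 6. node 5  ⊔preds=⊤  new=⊤  old=⊥  +wl: 
  step 7. node 6  ⊔preds=⊤  new=−  stable
  step 8. node 7  ⊔preds=⊤  new=⊤  old=+  +wl: 4
  step 9. node 0  ⊔preds=⊤  new=⊤  stable
  step 10. node 3  ⊔preds=⊤  new=⊤  old=+  +wl: 0
  step 11. node 4  ⊔preds=⊤  new=⊤  stable
  step 12. node 0  ⊔preds=⊤  new=⊤  stable

Least fixpoint reached:
  node 0: ⊤
  node 1: ⊤
  node 2: −
  node 3: ⊤
  node 4: ⊤
  node 5: ⊤
  node 6: −
  node 7: ⊤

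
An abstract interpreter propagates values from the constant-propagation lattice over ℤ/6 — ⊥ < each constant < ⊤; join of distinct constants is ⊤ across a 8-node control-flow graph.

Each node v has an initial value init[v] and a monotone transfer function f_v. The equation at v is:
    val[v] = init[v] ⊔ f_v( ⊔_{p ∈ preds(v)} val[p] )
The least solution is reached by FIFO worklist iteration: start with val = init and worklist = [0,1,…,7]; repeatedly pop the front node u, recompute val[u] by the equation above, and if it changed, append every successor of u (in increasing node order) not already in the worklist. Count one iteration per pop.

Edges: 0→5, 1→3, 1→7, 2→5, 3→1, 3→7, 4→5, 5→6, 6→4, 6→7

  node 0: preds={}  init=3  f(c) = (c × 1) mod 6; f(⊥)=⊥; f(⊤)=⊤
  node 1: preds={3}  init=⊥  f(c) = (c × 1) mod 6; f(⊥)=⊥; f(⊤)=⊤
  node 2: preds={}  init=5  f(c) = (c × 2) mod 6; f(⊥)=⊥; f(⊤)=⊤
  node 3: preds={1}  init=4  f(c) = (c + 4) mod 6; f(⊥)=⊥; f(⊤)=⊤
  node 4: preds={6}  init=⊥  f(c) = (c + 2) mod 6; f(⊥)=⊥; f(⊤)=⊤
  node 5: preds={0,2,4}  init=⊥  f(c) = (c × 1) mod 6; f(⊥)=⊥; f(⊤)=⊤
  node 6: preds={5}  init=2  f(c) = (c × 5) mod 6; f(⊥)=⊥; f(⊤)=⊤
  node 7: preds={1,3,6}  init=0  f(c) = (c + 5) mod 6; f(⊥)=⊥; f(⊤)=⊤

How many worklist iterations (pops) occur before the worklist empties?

13

Trace (13 dequeues):
  [1] u=0 | in ⊥ | out 3 | ==
  [2] u=1 | in 4 | out 4 | prev ⊥ | push {}
  [3] u=2 | in ⊥ | out 5 | ==
  [4] u=3 | in 4 | out ⊤ | prev 4 | push {1}
  [5] u=4 | in 2 | out 4 | prev ⊥ | push {}
  [6] u=5 | in ⊤ | out ⊤ | prev ⊥ | push {}
  [7] u=6 | in ⊤ | out ⊤ | prev 2 | push {4}
  [8] u=7 | in ⊤ | out ⊤ | prev 0 | push {}
  [9] u=1 | in ⊤ | out ⊤ | prev 4 | push {3,7}
  [10] u=4 | in ⊤ | out ⊤ | prev 4 | push {5}
  [11] u=3 | in ⊤ | out ⊤ | ==
  [12] u=7 | in ⊤ | out ⊤ | ==
  [13] u=5 | in ⊤ | out ⊤ | ==

Converged values:
  [0] 3
  [1] ⊤
  [2] 5
  [3] ⊤
  [4] ⊤
  [5] ⊤
  [6] ⊤
  [7] ⊤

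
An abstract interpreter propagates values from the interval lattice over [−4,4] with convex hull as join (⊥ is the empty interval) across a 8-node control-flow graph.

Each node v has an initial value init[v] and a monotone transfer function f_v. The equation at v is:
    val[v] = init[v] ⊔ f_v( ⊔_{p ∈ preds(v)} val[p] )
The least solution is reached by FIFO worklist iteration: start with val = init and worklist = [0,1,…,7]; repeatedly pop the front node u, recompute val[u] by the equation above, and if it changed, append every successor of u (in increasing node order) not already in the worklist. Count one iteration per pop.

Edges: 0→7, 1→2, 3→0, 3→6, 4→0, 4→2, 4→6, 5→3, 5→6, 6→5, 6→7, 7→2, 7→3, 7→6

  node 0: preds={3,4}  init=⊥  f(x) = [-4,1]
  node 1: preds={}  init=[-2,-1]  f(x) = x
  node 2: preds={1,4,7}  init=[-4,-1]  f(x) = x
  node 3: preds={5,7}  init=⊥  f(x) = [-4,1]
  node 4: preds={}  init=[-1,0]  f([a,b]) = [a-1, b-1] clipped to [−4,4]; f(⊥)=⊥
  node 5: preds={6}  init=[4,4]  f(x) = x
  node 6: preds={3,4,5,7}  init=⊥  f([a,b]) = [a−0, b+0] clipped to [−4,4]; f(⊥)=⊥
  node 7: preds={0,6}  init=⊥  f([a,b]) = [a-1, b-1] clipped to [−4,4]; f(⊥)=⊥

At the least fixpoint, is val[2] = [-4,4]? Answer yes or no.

no

Trace (13 dequeues):
  [1] u=0 | in [-1,0] | out [-4,1] | prev ⊥ | push {}
  [2] u=1 | in ⊥ | out [-2,-1] | ==
  [3] u=2 | in [-2,0] | out [-4,0] | prev [-4,-1] | push {}
  [4] u=3 | in [4,4] | out [-4,1] | prev ⊥ | push {0}
  [5] u=4 | in ⊥ | out [-1,0] | ==
  [6] u=5 | in ⊥ | out [4,4] | ==
  [7] u=6 | in [-4,4] | out [-4,4] | prev ⊥ | push {5}
  [8] u=7 | in [-4,4] | out [-4,3] | prev ⊥ | push {2,3,6}
  [9] u=0 | in [-4,1] | out [-4,1] | ==
  [10] u=5 | in [-4,4] | out [-4,4] | prev [4,4] | push {}
  [11] u=2 | in [-4,3] | out [-4,3] | prev [-4,0] | push {}
  [12] u=3 | in [-4,4] | out [-4,1] | ==
  [13] u=6 | in [-4,4] | out [-4,4] | ==

Converged values:
  [0] [-4,1]
  [1] [-2,-1]
  [2] [-4,3]
  [3] [-4,1]
  [4] [-1,0]
  [5] [-4,4]
  [6] [-4,4]
  [7] [-4,3]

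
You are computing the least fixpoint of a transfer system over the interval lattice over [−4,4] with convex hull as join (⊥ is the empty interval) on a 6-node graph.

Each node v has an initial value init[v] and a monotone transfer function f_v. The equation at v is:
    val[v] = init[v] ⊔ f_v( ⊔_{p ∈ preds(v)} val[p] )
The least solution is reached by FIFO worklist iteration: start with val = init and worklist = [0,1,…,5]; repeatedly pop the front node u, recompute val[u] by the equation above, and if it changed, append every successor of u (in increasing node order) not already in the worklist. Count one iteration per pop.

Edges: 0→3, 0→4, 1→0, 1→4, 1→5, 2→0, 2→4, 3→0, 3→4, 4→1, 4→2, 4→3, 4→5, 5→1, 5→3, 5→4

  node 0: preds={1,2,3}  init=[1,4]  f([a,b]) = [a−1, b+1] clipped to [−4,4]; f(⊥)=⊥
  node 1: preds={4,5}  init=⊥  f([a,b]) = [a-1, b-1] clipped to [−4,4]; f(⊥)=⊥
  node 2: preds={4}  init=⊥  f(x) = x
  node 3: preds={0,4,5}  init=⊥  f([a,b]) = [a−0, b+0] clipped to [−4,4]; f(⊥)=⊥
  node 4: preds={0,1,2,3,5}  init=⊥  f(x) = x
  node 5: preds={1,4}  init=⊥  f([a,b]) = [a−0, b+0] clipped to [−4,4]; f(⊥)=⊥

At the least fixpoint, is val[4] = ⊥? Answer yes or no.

no

Iteration log — 42 steps:
  step 1. node 0  ⊔preds=⊥  new=[1,4]  stable
  step 2. node 1  ⊔preds=⊥  new=⊥  stable
  step 3. node 2  ⊔preds=⊥  new=⊥  stable
  step 4. node 3  ⊔preds=[1,4]  new=[1,4]  old=⊥  +wl: 0
  step 5. node 4  ⊔preds=[1,4]  new=[1,4]  old=⊥  +wl: 1,2,3
  step 6. node 5  ⊔preds=[1,4]  new=[1,4]  old=⊥  +wl: 4
  step 7. node 0  ⊔preds=[1,4]  new=[0,4]  old=[1,4]  +wl: 
  step 8. node 1  ⊔preds=[1,4]  new=[0,3]  old=⊥  +wl: 0,5
  step 9. node 2  ⊔preds=[1,4]  new=[1,4]  old=⊥  +wl: 
  step 10. node 3  ⊔preds=[0,4]  new=[0,4]  old=[1,4]  +wl: 
  step 11. node 4  ⊔preds=[0,4]  new=[0,4]  old=[1,4]  +wl: 1,2,3
  step 12. node 0  ⊔preds=[0,4]  new=[-1,4]  old=[0,4]  +wl: 4
  step 13. node 5  ⊔preds=[0,4]  new=[0,4]  old=[1,4]  +wl: 
  step 14. node 1  ⊔preds=[0,4]  new=[-1,3]  old=[0,3]  +wl: 0,5
  step 15. node 2  ⊔preds=[0,4]  new=[0,4]  old=[1,4]  +wl: 
  step 16. node 3  ⊔preds=[-1,4]  new=[-1,4]  old=[0,4]  +wl: 
  step 17. node 4  ⊔preds=[-1,4]  new=[-1,4]  old=[0,4]  +wl: 1,2,3
  step 18. node 0  ⊔preds=[-1,4]  new=[-2,4]  old=[-1,4]  +wl: 4
  step 19. node 5  ⊔preds=[-1,4]  new=[-1,4]  old=[0,4]  +wl: 
  step 20. node 1  ⊔preds=[-1,4]  new=[-2,3]  old=[-1,3]  +wl: 0,5
  step 21. node 2  ⊔preds=[-1,4]  new=[-1,4]  old=[0,4]  +wl: 
  step 22. node 3  ⊔preds=[-2,4]  new=[-2,4]  old=[-1,4]  +wl: 
  step 23. node 4  ⊔preds=[-2,4]  new=[-2,4]  old=[-1,4]  +wl: 1,2,3
  step 24. node 0  ⊔preds=[-2,4]  new=[-3,4]  old=[-2,4]  +wl: 4
  step 25. node 5  ⊔preds=[-2,4]  new=[-2,4]  old=[-1,4]  +wl: 
  step 26. node 1  ⊔preds=[-2,4]  new=[-3,3]  old=[-2,3]  +wl: 0,5
  step 27. node 2  ⊔preds=[-2,4]  new=[-2,4]  old=[-1,4]  +wl: 
  step 28. node 3  ⊔preds=[-3,4]  new=[-3,4]  old=[-2,4]  +wl: 
  step 29. node 4  ⊔preds=[-3,4]  new=[-3,4]  old=[-2,4]  +wl: 1,2,3
  step 30. node 0  ⊔preds=[-3,4]  new=[-4,4]  old=[-3,4]  +wl: 4
  step 31. node 5  ⊔preds=[-3,4]  new=[-3,4]  old=[-2,4]  +wl: 
  step 32. node 1  ⊔preds=[-3,4]  new=[-4,3]  old=[-3,3]  +wl: 0,5
  step 33. node 2  ⊔preds=[-3,4]  new=[-3,4]  old=[-2,4]  +wl: 
  step 34. node 3  ⊔preds=[-4,4]  new=[-4,4]  old=[-3,4]  +wl: 
  step 35. node 4  ⊔preds=[-4,4]  new=[-4,4]  old=[-3,4]  +wl: 1,2,3
  step 36. node 0  ⊔preds=[-4,4]  new=[-4,4]  stable
  step 37. node 5  ⊔preds=[-4,4]  new=[-4,4]  old=[-3,4]  +wl: 4
  step 38. node 1  ⊔preds=[-4,4]  new=[-4,3]  stable
  step 39. node 2  ⊔preds=[-4,4]  new=[-4,4]  old=[-3,4]  +wl: 0
  step 40. node 3  ⊔preds=[-4,4]  new=[-4,4]  stable
  step 41. node 4  ⊔preds=[-4,4]  new=[-4,4]  stable
  step 42. node 0  ⊔preds=[-4,4]  new=[-4,4]  stable

Least fixpoint reached:
  node 0: [-4,4]
  node 1: [-4,3]
  node 2: [-4,4]
  node 3: [-4,4]
  node 4: [-4,4]
  node 5: [-4,4]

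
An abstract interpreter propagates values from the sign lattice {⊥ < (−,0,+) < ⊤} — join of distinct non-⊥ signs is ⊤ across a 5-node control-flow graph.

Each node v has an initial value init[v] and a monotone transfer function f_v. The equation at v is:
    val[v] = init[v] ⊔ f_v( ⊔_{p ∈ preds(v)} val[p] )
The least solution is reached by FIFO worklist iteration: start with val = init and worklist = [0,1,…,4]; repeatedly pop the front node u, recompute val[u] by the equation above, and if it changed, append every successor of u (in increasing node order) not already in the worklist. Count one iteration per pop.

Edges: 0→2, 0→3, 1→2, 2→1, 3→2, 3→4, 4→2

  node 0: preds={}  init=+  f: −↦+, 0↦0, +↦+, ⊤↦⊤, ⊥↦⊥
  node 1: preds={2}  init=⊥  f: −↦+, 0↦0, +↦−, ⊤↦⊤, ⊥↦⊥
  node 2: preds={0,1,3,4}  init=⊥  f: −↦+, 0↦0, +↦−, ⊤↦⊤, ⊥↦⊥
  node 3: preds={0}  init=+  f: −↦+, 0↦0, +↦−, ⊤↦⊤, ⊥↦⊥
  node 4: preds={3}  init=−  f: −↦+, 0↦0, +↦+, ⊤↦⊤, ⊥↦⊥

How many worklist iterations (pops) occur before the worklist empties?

7

Iteration log — 7 steps:
  step 1. node 0  ⊔preds=⊥  new=+  stable
  step 2. node 1  ⊔preds=⊥  new=⊥  stable
  step 3. node 2  ⊔preds=⊤  new=⊤  old=⊥  +wl: 1
  step 4. node 3  ⊔preds=+  new=⊤  old=+  +wl: 2
  step 5. node 4  ⊔preds=⊤  new=⊤  old=−  +wl: 
  step 6. node 1  ⊔preds=⊤  new=⊤  old=⊥  +wl: 
  step 7. node 2  ⊔preds=⊤  new=⊤  stable

Least fixpoint reached:
  node 0: +
  node 1: ⊤
  node 2: ⊤
  node 3: ⊤
  node 4: ⊤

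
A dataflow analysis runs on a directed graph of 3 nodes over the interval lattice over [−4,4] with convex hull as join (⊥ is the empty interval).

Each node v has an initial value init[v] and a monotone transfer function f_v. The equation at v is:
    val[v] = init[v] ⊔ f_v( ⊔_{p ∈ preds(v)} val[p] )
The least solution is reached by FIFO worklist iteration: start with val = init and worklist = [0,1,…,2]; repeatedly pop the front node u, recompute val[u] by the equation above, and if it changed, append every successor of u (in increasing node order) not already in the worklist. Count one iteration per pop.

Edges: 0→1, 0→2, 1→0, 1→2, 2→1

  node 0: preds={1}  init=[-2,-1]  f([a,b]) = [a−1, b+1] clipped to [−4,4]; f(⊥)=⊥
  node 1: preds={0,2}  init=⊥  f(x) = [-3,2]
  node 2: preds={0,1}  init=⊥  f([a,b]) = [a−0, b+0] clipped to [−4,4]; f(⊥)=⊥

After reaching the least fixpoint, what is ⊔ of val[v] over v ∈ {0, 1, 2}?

[-4,3]

Trace (7 dequeues):
  [1] u=0 | in ⊥ | out [-2,-1] | ==
  [2] u=1 | in [-2,-1] | out [-3,2] | prev ⊥ | push {0}
  [3] u=2 | in [-3,2] | out [-3,2] | prev ⊥ | push {1}
  [4] u=0 | in [-3,2] | out [-4,3] | prev [-2,-1] | push {2}
  [5] u=1 | in [-4,3] | out [-3,2] | ==
  [6] u=2 | in [-4,3] | out [-4,3] | prev [-3,2] | push {1}
  [7] u=1 | in [-4,3] | out [-3,2] | ==

Converged values:
  [0] [-4,3]
  [1] [-3,2]
  [2] [-4,3]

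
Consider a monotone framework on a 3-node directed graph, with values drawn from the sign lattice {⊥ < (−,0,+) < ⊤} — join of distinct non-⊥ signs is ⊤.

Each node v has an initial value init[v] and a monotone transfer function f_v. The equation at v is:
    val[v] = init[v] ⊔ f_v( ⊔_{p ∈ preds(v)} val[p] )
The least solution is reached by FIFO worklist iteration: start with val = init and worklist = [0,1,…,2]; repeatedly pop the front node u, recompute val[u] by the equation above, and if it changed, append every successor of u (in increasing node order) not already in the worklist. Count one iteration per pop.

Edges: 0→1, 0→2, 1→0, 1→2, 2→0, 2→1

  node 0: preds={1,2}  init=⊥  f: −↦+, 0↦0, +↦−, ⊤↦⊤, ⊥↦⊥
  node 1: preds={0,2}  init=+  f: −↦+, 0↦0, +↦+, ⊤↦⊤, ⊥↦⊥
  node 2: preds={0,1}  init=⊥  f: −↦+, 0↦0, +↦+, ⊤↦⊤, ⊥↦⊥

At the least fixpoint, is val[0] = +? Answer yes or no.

no

Trace (7 dequeues):
  [1] u=0 | in + | out − | prev ⊥ | push {}
  [2] u=1 | in − | out + | ==
  [3] u=2 | in ⊤ | out ⊤ | prev ⊥ | push {0,1}
  [4] u=0 | in ⊤ | out ⊤ | prev − | push {2}
  [5] u=1 | in ⊤ | out ⊤ | prev + | push {0}
  [6] u=2 | in ⊤ | out ⊤ | ==
  [7] u=0 | in ⊤ | out ⊤ | ==

Converged values:
  [0] ⊤
  [1] ⊤
  [2] ⊤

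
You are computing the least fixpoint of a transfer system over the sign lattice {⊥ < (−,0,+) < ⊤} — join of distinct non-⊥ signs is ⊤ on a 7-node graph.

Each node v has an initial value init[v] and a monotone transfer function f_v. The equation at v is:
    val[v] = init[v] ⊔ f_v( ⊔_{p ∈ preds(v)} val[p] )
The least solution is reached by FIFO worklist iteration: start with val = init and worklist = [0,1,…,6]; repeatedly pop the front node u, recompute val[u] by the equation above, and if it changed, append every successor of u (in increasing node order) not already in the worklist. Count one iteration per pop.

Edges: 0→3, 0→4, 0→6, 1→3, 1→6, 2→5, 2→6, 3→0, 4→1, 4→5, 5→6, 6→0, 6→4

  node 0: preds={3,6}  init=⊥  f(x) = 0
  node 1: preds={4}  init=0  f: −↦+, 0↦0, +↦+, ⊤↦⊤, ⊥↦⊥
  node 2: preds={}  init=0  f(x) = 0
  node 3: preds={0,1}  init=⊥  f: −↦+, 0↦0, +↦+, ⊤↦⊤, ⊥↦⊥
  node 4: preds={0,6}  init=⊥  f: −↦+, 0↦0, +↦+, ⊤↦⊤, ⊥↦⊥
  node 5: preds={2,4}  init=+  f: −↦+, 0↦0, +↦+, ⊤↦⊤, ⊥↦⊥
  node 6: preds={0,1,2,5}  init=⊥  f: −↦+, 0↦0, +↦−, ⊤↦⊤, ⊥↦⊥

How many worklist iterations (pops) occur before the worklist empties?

15

Worklist (15 pops):
  #1 pop 0: in=⊥ → 0 (was ⊥); enqueue []
  #2 pop 1: in=⊥ → 0 (no change)
  #3 pop 2: in=⊥ → 0 (no change)
  #4 pop 3: in=0 → 0 (was ⊥); enqueue [0]
  #5 pop 4: in=0 → 0 (was ⊥); enqueue [1]
  #6 pop 5: in=0 → ⊤ (was +); enqueue []
  #7 pop 6: in=⊤ → ⊤ (was ⊥); enqueue [4]
  #8 pop 0: in=⊤ → 0 (no change)
  #9 pop 1: in=0 → 0 (no change)
  #10 pop 4: in=⊤ → ⊤ (was 0); enqueue [1,5]
  #11 pop 1: in=⊤ → ⊤ (was 0); enqueue [3,6]
  #12 pop 5: in=⊤ → ⊤ (no change)
  #13 pop 3: in=⊤ → ⊤ (was 0); enqueue [0]
  #14 pop 6: in=⊤ → ⊤ (no change)
  #15 pop 0: in=⊤ → 0 (no change)

Fixpoint:
  val[0] = 0
  val[1] = ⊤
  val[2] = 0
  val[3] = ⊤
  val[4] = ⊤
  val[5] = ⊤
  val[6] = ⊤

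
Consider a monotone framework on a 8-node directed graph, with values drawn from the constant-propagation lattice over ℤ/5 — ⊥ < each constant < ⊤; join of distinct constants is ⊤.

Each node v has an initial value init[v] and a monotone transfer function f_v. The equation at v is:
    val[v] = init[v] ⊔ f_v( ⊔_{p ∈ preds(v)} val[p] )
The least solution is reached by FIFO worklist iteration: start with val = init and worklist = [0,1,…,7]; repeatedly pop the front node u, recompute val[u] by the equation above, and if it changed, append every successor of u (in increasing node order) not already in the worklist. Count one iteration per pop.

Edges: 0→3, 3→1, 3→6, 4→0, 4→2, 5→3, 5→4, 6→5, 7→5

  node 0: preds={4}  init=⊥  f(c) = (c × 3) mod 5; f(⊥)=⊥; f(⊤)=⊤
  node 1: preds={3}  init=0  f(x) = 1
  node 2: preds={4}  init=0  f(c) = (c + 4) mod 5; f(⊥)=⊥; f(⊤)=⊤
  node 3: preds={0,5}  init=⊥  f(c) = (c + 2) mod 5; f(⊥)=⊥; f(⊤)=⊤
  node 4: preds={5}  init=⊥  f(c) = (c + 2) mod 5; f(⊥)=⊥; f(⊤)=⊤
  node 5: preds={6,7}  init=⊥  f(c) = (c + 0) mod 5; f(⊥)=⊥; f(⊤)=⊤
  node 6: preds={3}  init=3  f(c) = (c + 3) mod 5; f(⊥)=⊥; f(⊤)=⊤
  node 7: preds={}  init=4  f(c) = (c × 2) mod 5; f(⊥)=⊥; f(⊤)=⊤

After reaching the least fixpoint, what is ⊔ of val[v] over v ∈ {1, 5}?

Worklist (16 pops):
  #1 pop 0: in=⊥ → ⊥ (no change)
  #2 pop 1: in=⊥ → ⊤ (was 0); enqueue []
  #3 pop 2: in=⊥ → 0 (no change)
  #4 pop 3: in=⊥ → ⊥ (no change)
  #5 pop 4: in=⊥ → ⊥ (no change)
  #6 pop 5: in=⊤ → ⊤ (was ⊥); enqueue [3,4]
  #7 pop 6: in=⊥ → 3 (no change)
  #8 pop 7: in=⊥ → 4 (no change)
  #9 pop 3: in=⊤ → ⊤ (was ⊥); enqueue [1,6]
  #10 pop 4: in=⊤ → ⊤ (was ⊥); enqueue [0,2]
  #11 pop 1: in=⊤ → ⊤ (no change)
  #12 pop 6: in=⊤ → ⊤ (was 3); enqueue [5]
  #13 pop 0: in=⊤ → ⊤ (was ⊥); enqueue [3]
  #14 pop 2: in=⊤ → ⊤ (was 0); enqueue []
  #15 pop 5: in=⊤ → ⊤ (no change)
  #16 pop 3: in=⊤ → ⊤ (no change)

Fixpoint:
  val[0] = ⊤
  val[1] = ⊤
  val[2] = ⊤
  val[3] = ⊤
  val[4] = ⊤
  val[5] = ⊤
  val[6] = ⊤
  val[7] = 4

⊤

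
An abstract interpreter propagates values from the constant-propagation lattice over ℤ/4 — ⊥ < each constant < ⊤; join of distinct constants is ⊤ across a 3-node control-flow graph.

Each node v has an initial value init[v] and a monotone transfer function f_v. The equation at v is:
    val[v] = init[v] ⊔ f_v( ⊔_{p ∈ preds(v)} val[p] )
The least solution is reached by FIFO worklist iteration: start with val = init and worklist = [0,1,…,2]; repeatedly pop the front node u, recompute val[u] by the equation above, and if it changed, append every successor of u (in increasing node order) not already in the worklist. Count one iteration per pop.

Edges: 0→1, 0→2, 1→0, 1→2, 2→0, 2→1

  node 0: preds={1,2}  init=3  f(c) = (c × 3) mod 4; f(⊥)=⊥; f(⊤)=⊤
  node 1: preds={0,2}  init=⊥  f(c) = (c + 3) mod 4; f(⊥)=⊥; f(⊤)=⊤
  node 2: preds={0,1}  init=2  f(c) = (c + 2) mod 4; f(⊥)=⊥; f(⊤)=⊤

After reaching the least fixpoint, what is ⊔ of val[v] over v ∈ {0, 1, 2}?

Worklist (5 pops):
  #1 pop 0: in=2 → ⊤ (was 3); enqueue []
  #2 pop 1: in=⊤ → ⊤ (was ⊥); enqueue [0]
  #3 pop 2: in=⊤ → ⊤ (was 2); enqueue [1]
  #4 pop 0: in=⊤ → ⊤ (no change)
  #5 pop 1: in=⊤ → ⊤ (no change)

Fixpoint:
  val[0] = ⊤
  val[1] = ⊤
  val[2] = ⊤

⊤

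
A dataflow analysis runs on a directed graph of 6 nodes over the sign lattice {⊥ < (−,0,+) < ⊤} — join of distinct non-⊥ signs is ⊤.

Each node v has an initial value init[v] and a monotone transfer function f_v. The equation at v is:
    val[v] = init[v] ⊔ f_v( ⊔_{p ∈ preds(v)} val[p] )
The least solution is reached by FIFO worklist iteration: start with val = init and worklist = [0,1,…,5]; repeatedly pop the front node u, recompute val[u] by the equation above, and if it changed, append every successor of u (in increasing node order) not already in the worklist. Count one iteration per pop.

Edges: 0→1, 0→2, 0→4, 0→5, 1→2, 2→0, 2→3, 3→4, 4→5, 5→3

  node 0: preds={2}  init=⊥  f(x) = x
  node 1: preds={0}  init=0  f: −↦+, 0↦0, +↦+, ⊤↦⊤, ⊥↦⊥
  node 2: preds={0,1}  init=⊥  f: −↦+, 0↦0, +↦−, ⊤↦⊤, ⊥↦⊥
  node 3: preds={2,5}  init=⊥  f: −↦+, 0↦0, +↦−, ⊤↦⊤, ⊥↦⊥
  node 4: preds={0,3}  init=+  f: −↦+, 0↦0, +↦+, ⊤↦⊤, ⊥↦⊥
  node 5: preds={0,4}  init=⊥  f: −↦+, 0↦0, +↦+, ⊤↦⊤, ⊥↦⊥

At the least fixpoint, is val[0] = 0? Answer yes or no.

yes

Iteration log — 12 steps:
  step 1. node 0  ⊔preds=⊥  new=⊥  stable
  step 2. node 1  ⊔preds=⊥  new=0  stable
  step 3. node 2  ⊔preds=0  new=0  old=⊥  +wl: 0
  step 4. node 3  ⊔preds=0  new=0  old=⊥  +wl: 
  step 5. node 4  ⊔preds=0  new=⊤  old=+  +wl: 
  step 6. node 5  ⊔preds=⊤  new=⊤  old=⊥  +wl: 3
  step 7. node 0  ⊔preds=0  new=0  old=⊥  +wl: 1,2,4,5
  step 8. node 3  ⊔preds=⊤  new=⊤  old=0  +wl: 
  step 9. node 1  ⊔preds=0  new=0  stable
  step 10. node 2  ⊔preds=0  new=0  stable
  step 11. node 4  ⊔preds=⊤  new=⊤  stable
  step 12. node 5  ⊔preds=⊤  new=⊤  stable

Least fixpoint reached:
  node 0: 0
  node 1: 0
  node 2: 0
  node 3: ⊤
  node 4: ⊤
  node 5: ⊤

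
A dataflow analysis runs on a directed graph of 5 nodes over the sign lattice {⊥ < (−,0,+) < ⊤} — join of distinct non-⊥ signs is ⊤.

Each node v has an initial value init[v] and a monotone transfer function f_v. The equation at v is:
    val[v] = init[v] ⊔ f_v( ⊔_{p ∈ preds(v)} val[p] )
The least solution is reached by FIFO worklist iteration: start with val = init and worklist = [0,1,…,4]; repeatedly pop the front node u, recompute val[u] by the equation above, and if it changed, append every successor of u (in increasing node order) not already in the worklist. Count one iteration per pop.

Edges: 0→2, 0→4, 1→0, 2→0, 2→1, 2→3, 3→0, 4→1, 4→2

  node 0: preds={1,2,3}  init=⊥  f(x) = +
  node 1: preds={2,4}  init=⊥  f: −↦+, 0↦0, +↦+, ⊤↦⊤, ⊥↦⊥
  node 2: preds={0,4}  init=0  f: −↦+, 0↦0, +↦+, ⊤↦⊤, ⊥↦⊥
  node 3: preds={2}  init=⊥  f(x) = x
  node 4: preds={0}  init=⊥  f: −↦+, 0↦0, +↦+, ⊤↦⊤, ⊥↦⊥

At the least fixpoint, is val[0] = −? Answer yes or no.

no

Worklist (9 pops):
  #1 pop 0: in=0 → + (was ⊥); enqueue []
  #2 pop 1: in=0 → 0 (was ⊥); enqueue [0]
  #3 pop 2: in=+ → ⊤ (was 0); enqueue [1]
  #4 pop 3: in=⊤ → ⊤ (was ⊥); enqueue []
  #5 pop 4: in=+ → + (was ⊥); enqueue [2]
  #6 pop 0: in=⊤ → + (no change)
  #7 pop 1: in=⊤ → ⊤ (was 0); enqueue [0]
  #8 pop 2: in=+ → ⊤ (no change)
  #9 pop 0: in=⊤ → + (no change)

Fixpoint:
  val[0] = +
  val[1] = ⊤
  val[2] = ⊤
  val[3] = ⊤
  val[4] = +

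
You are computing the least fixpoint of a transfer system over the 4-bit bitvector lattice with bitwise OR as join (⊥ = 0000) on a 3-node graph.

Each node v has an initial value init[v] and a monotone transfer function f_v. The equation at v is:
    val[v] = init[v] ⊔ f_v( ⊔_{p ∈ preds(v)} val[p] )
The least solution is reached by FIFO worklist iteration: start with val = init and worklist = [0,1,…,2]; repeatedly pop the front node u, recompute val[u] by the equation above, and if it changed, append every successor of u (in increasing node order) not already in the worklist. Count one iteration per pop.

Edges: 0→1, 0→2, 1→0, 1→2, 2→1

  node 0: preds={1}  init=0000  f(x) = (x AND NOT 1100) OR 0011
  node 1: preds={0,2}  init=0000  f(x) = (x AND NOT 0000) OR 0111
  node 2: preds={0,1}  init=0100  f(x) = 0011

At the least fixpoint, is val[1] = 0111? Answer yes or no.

Worklist (5 pops):
  #1 pop 0: in=0000 → 0011 (was 0000); enqueue []
  #2 pop 1: in=0111 → 0111 (was 0000); enqueue [0]
  #3 pop 2: in=0111 → 0111 (was 0100); enqueue [1]
  #4 pop 0: in=0111 → 0011 (no change)
  #5 pop 1: in=0111 → 0111 (no change)

Fixpoint:
  val[0] = 0011
  val[1] = 0111
  val[2] = 0111

yes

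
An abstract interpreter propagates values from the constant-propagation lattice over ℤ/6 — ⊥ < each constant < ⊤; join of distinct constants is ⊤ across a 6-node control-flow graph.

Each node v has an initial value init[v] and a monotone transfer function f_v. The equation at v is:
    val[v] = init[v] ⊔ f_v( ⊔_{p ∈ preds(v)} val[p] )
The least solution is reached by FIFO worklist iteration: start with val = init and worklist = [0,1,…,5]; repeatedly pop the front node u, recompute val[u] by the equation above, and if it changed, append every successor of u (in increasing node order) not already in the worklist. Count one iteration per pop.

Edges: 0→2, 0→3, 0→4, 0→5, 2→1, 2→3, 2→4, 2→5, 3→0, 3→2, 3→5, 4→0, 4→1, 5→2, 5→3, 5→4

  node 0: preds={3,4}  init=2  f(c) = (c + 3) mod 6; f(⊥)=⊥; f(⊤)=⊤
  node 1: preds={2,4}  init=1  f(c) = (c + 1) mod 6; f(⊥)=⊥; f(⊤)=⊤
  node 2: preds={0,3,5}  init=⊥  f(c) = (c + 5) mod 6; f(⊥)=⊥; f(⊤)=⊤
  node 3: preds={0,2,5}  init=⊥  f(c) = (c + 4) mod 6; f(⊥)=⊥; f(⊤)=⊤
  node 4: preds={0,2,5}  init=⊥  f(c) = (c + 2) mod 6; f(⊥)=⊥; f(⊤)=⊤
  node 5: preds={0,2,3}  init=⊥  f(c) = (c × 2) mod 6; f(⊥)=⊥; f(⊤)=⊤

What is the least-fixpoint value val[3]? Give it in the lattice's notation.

⊤

Worklist (13 pops):
  #1 pop 0: in=⊥ → 2 (no change)
  #2 pop 1: in=⊥ → 1 (no change)
  #3 pop 2: in=2 → 1 (was ⊥); enqueue [1]
  #4 pop 3: in=⊤ → ⊤ (was ⊥); enqueue [0,2]
  #5 pop 4: in=⊤ → ⊤ (was ⊥); enqueue []
  #6 pop 5: in=⊤ → ⊤ (was ⊥); enqueue [3,4]
  #7 pop 1: in=⊤ → ⊤ (was 1); enqueue []
  #8 pop 0: in=⊤ → ⊤ (was 2); enqueue [5]
  #9 pop 2: in=⊤ → ⊤ (was 1); enqueue [1]
  #10 pop 3: in=⊤ → ⊤ (no change)
  #11 pop 4: in=⊤ → ⊤ (no change)
  #12 pop 5: in=⊤ → ⊤ (no change)
  #13 pop 1: in=⊤ → ⊤ (no change)

Fixpoint:
  val[0] = ⊤
  val[1] = ⊤
  val[2] = ⊤
  val[3] = ⊤
  val[4] = ⊤
  val[5] = ⊤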